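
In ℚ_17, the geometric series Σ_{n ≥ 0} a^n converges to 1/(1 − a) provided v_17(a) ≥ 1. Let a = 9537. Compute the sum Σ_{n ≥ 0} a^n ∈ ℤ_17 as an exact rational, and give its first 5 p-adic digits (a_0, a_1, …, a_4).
Σ a^n = 1/(1 − a) = -1/9536;  first 5 digits = (1, 0, 16, 1, 1)

v_17(a) = 2 ≥ 1, so the series converges in ℤ_17 to 1/(1 − a) = 1/(1 − 9537) = -1/9536. Expand this rational in ℤ_17: compute digits iteratively via d_i = x_i mod 17, x_{i+1} = (x_i − d_i)/17. The first 5 digits are (1, 0, 16, 1, 1).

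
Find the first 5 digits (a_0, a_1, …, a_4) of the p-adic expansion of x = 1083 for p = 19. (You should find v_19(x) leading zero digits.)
(a_0, …, a_4) = (0, 0, 3, 0, 0)

v_19(1083) = 2, so a_0 = ... = a_1 = 0. Factor out: x = 19^2 · u with u = 3 a unit in ℤ_19. Expand u iteratively via a_{v+i} = u_i mod 19, u_{i+1} = (u_i − a_{v+i})/19:
  u_0 = 3;  a_2 = 3;  u_1 = (u_0 − 3)/19 = 0
  u_1 = 0;  a_3 = 0;  u_2 = (u_1 − 0)/19 = 0
  u_2 = 0;  a_4 = 0;  u_3 = (u_2 − 0)/19 = 0
Digits: (0, 0, 3, 0, 0).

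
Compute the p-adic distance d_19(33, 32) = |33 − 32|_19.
d_19(33, 32) = 1

Step 1 — x − y = 33 − 32 = 1. Step 2 — v_19(1) = 0 (factor: 1 = (19^0 · 1); the sign does not affect v_p). Step 3 — |x − y|_19 = 19^{0} = 1.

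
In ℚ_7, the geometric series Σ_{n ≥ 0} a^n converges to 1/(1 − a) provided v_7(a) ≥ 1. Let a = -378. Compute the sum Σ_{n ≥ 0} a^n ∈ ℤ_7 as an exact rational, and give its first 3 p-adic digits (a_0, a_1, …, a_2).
Σ a^n = 1/(1 − a) = 1/379;  first 3 digits = (1, 2, 3)

v_7(a) = 1 ≥ 1, so the series converges in ℤ_7 to 1/(1 − a) = 1/(1 − (-378)) = 1/379. Expand this rational in ℤ_7: compute digits iteratively via d_i = x_i mod 7, x_{i+1} = (x_i − d_i)/7. The first 3 digits are (1, 2, 3).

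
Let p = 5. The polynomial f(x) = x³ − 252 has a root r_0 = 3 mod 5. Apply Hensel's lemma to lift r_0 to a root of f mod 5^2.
r_1 = 3 (mod 25)

Hensel: r_{i+1} = r_i − f(r_i)/f′(r_i) mod 5^{i+2}, where f′(x) = 3x². Iterate:
  r_0 = 3 (mod 5)
  r_1 = 3 (mod 25)
Final: r = 3 with f(r) ≡ 0 mod 5^2.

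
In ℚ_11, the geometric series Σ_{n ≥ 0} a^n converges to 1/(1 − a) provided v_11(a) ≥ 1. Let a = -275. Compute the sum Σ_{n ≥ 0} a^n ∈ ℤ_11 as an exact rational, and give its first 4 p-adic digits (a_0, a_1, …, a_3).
Σ a^n = 1/(1 − a) = 1/276;  first 4 digits = (1, 8, 6, 7)

v_11(a) = 1 ≥ 1, so the series converges in ℤ_11 to 1/(1 − a) = 1/(1 − (-275)) = 1/276. Expand this rational in ℤ_11: compute digits iteratively via d_i = x_i mod 11, x_{i+1} = (x_i − d_i)/11. The first 4 digits are (1, 8, 6, 7).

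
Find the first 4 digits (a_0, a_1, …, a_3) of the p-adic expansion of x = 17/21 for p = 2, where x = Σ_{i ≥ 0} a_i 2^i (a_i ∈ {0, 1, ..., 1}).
(a_0, …, a_3) = (1, 0, 1, 1)

v_2(17/21) = 0 (numerator and denominator both coprime to 2), so x ∈ ℤ_2^×. Compute digits iteratively via a_i = x_i mod 2, x_{i+1} = (x_i − a_i)/2, with x_0 = x:
  x_0 = 17/21;  a_0 = 1;  x_1 = (x_0 − 1)/2 = -2/21
  x_1 = -2/21;  a_1 = 0;  x_2 = (x_1 − 0)/2 = -1/21
  x_2 = -1/21;  a_2 = 1;  x_3 = (x_2 − 1)/2 = -11/21
  x_3 = -11/21;  a_3 = 1;  x_4 = (x_3 − 1)/2 = -16/21
Digits: (1, 0, 1, 1).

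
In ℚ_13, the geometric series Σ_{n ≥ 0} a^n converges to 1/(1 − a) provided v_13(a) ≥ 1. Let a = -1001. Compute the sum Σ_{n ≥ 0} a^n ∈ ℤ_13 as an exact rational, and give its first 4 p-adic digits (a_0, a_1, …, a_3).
Σ a^n = 1/(1 − a) = 1/1002;  first 4 digits = (1, 1, 8, 1)

v_13(a) = 1 ≥ 1, so the series converges in ℤ_13 to 1/(1 − a) = 1/(1 − (-1001)) = 1/1002. Expand this rational in ℤ_13: compute digits iteratively via d_i = x_i mod 13, x_{i+1} = (x_i − d_i)/13. The first 4 digits are (1, 1, 8, 1).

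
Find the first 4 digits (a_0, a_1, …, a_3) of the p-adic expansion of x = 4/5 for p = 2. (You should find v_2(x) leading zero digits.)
(a_0, …, a_3) = (0, 0, 1, 0)

v_2(4/5) = 2, so a_0 = ... = a_1 = 0. Factor out: x = 2^2 · u with u = 1/5 a unit in ℤ_2. Expand u iteratively via a_{v+i} = u_i mod 2, u_{i+1} = (u_i − a_{v+i})/2:
  u_0 = 1/5;  a_2 = 1;  u_1 = (u_0 − 1)/2 = -2/5
  u_1 = -2/5;  a_3 = 0;  u_2 = (u_1 − 0)/2 = -1/5
Digits: (0, 0, 1, 0).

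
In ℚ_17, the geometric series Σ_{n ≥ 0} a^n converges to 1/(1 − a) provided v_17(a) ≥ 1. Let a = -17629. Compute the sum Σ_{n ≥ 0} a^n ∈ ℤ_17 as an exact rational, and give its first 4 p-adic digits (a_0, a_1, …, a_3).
Σ a^n = 1/(1 − a) = 1/17630;  first 4 digits = (1, 0, 7, 13)

v_17(a) = 2 ≥ 1, so the series converges in ℤ_17 to 1/(1 − a) = 1/(1 − (-17629)) = 1/17630. Expand this rational in ℤ_17: compute digits iteratively via d_i = x_i mod 17, x_{i+1} = (x_i − d_i)/17. The first 4 digits are (1, 0, 7, 13).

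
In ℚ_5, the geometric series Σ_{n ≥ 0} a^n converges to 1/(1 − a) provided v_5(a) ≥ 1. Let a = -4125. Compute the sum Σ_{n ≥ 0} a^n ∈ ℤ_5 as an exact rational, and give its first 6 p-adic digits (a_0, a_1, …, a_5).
Σ a^n = 1/(1 − a) = 1/4126;  first 6 digits = (1, 0, 0, 2, 3, 3)

v_5(a) = 3 ≥ 1, so the series converges in ℤ_5 to 1/(1 − a) = 1/(1 − (-4125)) = 1/4126. Expand this rational in ℤ_5: compute digits iteratively via d_i = x_i mod 5, x_{i+1} = (x_i − d_i)/5. The first 6 digits are (1, 0, 0, 2, 3, 3).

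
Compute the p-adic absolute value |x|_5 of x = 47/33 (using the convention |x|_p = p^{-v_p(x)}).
|47/33|_5 = 1

Step 1 — compute v_5(x) by factoring powers of 5 out of the numerator and denominator: v_5(47/33) = 0. Step 2 — apply |x|_p = p^{-v_p(x)} = 5^{0} = 1.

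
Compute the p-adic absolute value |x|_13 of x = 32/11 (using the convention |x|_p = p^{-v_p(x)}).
|32/11|_13 = 1

Step 1 — compute v_13(x) by factoring powers of 13 out of the numerator and denominator: v_13(32/11) = 0. Step 2 — apply |x|_p = p^{-v_p(x)} = 13^{0} = 1.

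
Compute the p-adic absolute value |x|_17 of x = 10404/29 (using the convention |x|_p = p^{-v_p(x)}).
|10404/29|_17 = 1/289

Step 1 — compute v_17(x) by factoring powers of 17 out of the numerator and denominator: v_17(10404/29) = 2. Step 2 — apply |x|_p = p^{-v_p(x)} = 17^{-2} = 1/289.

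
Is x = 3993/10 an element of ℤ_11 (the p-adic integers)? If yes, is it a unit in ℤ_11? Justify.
x ∈ ℤ_11 but not a unit; v_11(x) = 3 > 0

ℤ_11 = {x ∈ ℚ_11 : v_11(x) ≥ 0} and ℤ_11^× = {x ∈ ℤ_11 : v_11(x) = 0}. Here v_11(3993/10) = v_11(num) − v_11(den) = 3; compare against these criteria.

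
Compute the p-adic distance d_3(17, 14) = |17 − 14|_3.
d_3(17, 14) = 1/3

Step 1 — x − y = 17 − 14 = 3. Step 2 — v_3(3) = 1 (factor: 3 = (3^1 · 1); the sign does not affect v_p). Step 3 — |x − y|_3 = 3^{-1} = 1/3.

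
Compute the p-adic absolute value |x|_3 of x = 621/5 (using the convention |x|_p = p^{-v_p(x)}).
|621/5|_3 = 1/27

Step 1 — compute v_3(x) by factoring powers of 3 out of the numerator and denominator: v_3(621/5) = 3. Step 2 — apply |x|_p = p^{-v_p(x)} = 3^{-3} = 1/27.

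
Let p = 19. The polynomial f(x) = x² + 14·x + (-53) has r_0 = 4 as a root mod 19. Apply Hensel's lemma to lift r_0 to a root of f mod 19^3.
r_2 = 4089 (mod 6859)

Hensel: r_{i+1} = r_i − f(r_i)·(f′(r_i))^{-1} mod 19^{i+2}, f′(x) = 2x + 14. Iterate:
  r_0 = 4 (mod 19)
  r_1 = 118 (mod 361)
  r_2 = 4089 (mod 6859)
Final: r = 4089 satisfies f(r) ≡ 0 mod 19^3.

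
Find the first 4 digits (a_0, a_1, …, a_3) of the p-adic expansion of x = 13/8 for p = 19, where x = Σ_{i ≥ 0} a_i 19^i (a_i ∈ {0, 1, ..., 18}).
(a_0, …, a_3) = (4, 7, 2, 7)

v_19(13/8) = 0 (numerator and denominator both coprime to 19), so x ∈ ℤ_19^×. Compute digits iteratively via a_i = x_i mod 19, x_{i+1} = (x_i − a_i)/19, with x_0 = x:
  x_0 = 13/8;  a_0 = 4;  x_1 = (x_0 − 4)/19 = -1/8
  x_1 = -1/8;  a_1 = 7;  x_2 = (x_1 − 7)/19 = -3/8
  x_2 = -3/8;  a_2 = 2;  x_3 = (x_2 − 2)/19 = -1/8
  x_3 = -1/8;  a_3 = 7;  x_4 = (x_3 − 7)/19 = -3/8
Digits: (4, 7, 2, 7).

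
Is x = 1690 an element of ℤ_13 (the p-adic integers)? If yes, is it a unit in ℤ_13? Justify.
x ∈ ℤ_13 but not a unit; v_13(x) = 2 > 0

ℤ_13 = {x ∈ ℚ_13 : v_13(x) ≥ 0} and ℤ_13^× = {x ∈ ℤ_13 : v_13(x) = 0}. Here v_13(1690) = v_13(num) − v_13(den) = 2; compare against these criteria.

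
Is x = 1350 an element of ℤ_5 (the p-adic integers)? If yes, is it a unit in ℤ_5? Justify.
x ∈ ℤ_5 but not a unit; v_5(x) = 2 > 0

ℤ_5 = {x ∈ ℚ_5 : v_5(x) ≥ 0} and ℤ_5^× = {x ∈ ℤ_5 : v_5(x) = 0}. Here v_5(1350) = v_5(num) − v_5(den) = 2; compare against these criteria.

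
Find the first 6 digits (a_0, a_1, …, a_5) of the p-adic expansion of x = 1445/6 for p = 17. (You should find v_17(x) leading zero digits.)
(a_0, …, a_5) = (0, 0, 15, 2, 14, 2)

v_17(1445/6) = 2, so a_0 = ... = a_1 = 0. Factor out: x = 17^2 · u with u = 5/6 a unit in ℤ_17. Expand u iteratively via a_{v+i} = u_i mod 17, u_{i+1} = (u_i − a_{v+i})/17:
  u_0 = 5/6;  a_2 = 15;  u_1 = (u_0 − 15)/17 = -5/6
  u_1 = -5/6;  a_3 = 2;  u_2 = (u_1 − 2)/17 = -1/6
  u_2 = -1/6;  a_4 = 14;  u_3 = (u_2 − 14)/17 = -5/6
  u_3 = -5/6;  a_5 = 2;  u_4 = (u_3 − 2)/17 = -1/6
Digits: (0, 0, 15, 2, 14, 2).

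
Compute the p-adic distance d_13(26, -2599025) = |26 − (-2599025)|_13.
d_13(26, -2599025) = 1/371293

Step 1 — x − y = 26 − (-2599025) = 2599051. Step 2 — v_13(2599051) = 5 (factor: 2599051 = (13^5 · 7); the sign does not affect v_p). Step 3 — |x − y|_13 = 13^{-5} = 1/371293.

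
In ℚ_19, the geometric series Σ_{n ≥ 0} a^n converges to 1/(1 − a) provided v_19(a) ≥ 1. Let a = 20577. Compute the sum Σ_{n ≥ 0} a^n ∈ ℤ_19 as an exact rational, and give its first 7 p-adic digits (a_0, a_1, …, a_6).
Σ a^n = 1/(1 − a) = -1/20576;  first 7 digits = (1, 0, 0, 3, 0, 0, 9)

v_19(a) = 3 ≥ 1, so the series converges in ℤ_19 to 1/(1 − a) = 1/(1 − 20577) = -1/20576. Expand this rational in ℤ_19: compute digits iteratively via d_i = x_i mod 19, x_{i+1} = (x_i − d_i)/19. The first 7 digits are (1, 0, 0, 3, 0, 0, 9).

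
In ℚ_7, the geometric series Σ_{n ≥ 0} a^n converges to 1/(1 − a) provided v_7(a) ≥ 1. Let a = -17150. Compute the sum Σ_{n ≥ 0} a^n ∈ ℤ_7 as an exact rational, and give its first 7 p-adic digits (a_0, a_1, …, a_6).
Σ a^n = 1/(1 − a) = 1/17151;  first 7 digits = (1, 0, 0, 6, 6, 5, 0)

v_7(a) = 3 ≥ 1, so the series converges in ℤ_7 to 1/(1 − a) = 1/(1 − (-17150)) = 1/17151. Expand this rational in ℤ_7: compute digits iteratively via d_i = x_i mod 7, x_{i+1} = (x_i − d_i)/7. The first 7 digits are (1, 0, 0, 6, 6, 5, 0).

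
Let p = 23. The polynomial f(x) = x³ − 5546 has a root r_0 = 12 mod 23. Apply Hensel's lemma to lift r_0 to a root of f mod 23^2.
r_1 = 518 (mod 529)

Hensel: r_{i+1} = r_i − f(r_i)/f′(r_i) mod 23^{i+2}, where f′(x) = 3x². Iterate:
  r_0 = 12 (mod 23)
  r_1 = 518 (mod 529)
Final: r = 518 with f(r) ≡ 0 mod 23^2.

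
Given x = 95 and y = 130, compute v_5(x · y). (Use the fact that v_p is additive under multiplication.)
v_5(12350) = 2

v_p(x) = 1 (factor: 95 = 5^1 · 19); v_p(y) = 1 (factor: 130 = 5^1 · 26). Additivity: v_p(xy) = v_p(x) + v_p(y) = 1 + 1 = 2. (Direct check: xy = 12350 = 5^2 · (494).)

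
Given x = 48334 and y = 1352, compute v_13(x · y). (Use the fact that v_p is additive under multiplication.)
v_13(65347568) = 5

v_p(x) = 3 (factor: 48334 = 13^3 · 22); v_p(y) = 2 (factor: 1352 = 13^2 · 8). Additivity: v_p(xy) = v_p(x) + v_p(y) = 3 + 2 = 5. (Direct check: xy = 65347568 = 13^5 · (176).)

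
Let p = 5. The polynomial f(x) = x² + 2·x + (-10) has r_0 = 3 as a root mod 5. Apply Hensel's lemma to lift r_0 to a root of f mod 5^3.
r_2 = 68 (mod 125)

Hensel: r_{i+1} = r_i − f(r_i)·(f′(r_i))^{-1} mod 5^{i+2}, f′(x) = 2x + 2. Iterate:
  r_0 = 3 (mod 5)
  r_1 = 18 (mod 25)
  r_2 = 68 (mod 125)
Final: r = 68 satisfies f(r) ≡ 0 mod 5^3.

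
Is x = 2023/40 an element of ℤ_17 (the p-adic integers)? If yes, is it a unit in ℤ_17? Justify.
x ∈ ℤ_17 but not a unit; v_17(x) = 2 > 0

ℤ_17 = {x ∈ ℚ_17 : v_17(x) ≥ 0} and ℤ_17^× = {x ∈ ℤ_17 : v_17(x) = 0}. Here v_17(2023/40) = v_17(num) − v_17(den) = 2; compare against these criteria.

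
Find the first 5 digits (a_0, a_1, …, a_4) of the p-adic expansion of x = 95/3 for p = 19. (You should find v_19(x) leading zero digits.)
(a_0, …, a_4) = (0, 8, 6, 6, 6)

v_19(95/3) = 1, so a_0 = ... = a_0 = 0. Factor out: x = 19^1 · u with u = 5/3 a unit in ℤ_19. Expand u iteratively via a_{v+i} = u_i mod 19, u_{i+1} = (u_i − a_{v+i})/19:
  u_0 = 5/3;  a_1 = 8;  u_1 = (u_0 − 8)/19 = -1/3
  u_1 = -1/3;  a_2 = 6;  u_2 = (u_1 − 6)/19 = -1/3
  u_2 = -1/3;  a_3 = 6;  u_3 = (u_2 − 6)/19 = -1/3
  u_3 = -1/3;  a_4 = 6;  u_4 = (u_3 − 6)/19 = -1/3
Digits: (0, 8, 6, 6, 6).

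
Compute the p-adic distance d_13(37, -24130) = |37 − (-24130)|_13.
d_13(37, -24130) = 1/2197

Step 1 — x − y = 37 − (-24130) = 24167. Step 2 — v_13(24167) = 3 (factor: 24167 = (13^3 · 11); the sign does not affect v_p). Step 3 — |x − y|_13 = 13^{-3} = 1/2197.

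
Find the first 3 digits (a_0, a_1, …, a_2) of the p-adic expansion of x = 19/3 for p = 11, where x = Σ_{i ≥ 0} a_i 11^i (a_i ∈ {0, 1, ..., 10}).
(a_0, …, a_2) = (10, 7, 3)

v_11(19/3) = 0 (numerator and denominator both coprime to 11), so x ∈ ℤ_11^×. Compute digits iteratively via a_i = x_i mod 11, x_{i+1} = (x_i − a_i)/11, with x_0 = x:
  x_0 = 19/3;  a_0 = 10;  x_1 = (x_0 − 10)/11 = -1/3
  x_1 = -1/3;  a_1 = 7;  x_2 = (x_1 − 7)/11 = -2/3
  x_2 = -2/3;  a_2 = 3;  x_3 = (x_2 − 3)/11 = -1/3
Digits: (10, 7, 3).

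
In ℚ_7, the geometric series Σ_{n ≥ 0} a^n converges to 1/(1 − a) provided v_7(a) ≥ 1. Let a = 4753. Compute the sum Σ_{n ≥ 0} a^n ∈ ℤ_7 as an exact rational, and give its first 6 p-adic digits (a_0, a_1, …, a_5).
Σ a^n = 1/(1 − a) = -1/4752;  first 6 digits = (1, 0, 6, 6, 2, 0)

v_7(a) = 2 ≥ 1, so the series converges in ℤ_7 to 1/(1 − a) = 1/(1 − 4753) = -1/4752. Expand this rational in ℤ_7: compute digits iteratively via d_i = x_i mod 7, x_{i+1} = (x_i − d_i)/7. The first 6 digits are (1, 0, 6, 6, 2, 0).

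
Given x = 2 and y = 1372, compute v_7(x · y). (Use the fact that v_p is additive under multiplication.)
v_7(2744) = 3

v_p(x) = 0 (factor: 2 = 7^0 · 2); v_p(y) = 3 (factor: 1372 = 7^3 · 4). Additivity: v_p(xy) = v_p(x) + v_p(y) = 0 + 3 = 3. (Direct check: xy = 2744 = 7^3 · (8).)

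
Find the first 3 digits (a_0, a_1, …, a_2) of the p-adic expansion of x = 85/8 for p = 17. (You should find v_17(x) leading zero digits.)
(a_0, …, a_2) = (0, 7, 6)

v_17(85/8) = 1, so a_0 = ... = a_0 = 0. Factor out: x = 17^1 · u with u = 5/8 a unit in ℤ_17. Expand u iteratively via a_{v+i} = u_i mod 17, u_{i+1} = (u_i − a_{v+i})/17:
  u_0 = 5/8;  a_1 = 7;  u_1 = (u_0 − 7)/17 = -3/8
  u_1 = -3/8;  a_2 = 6;  u_2 = (u_1 − 6)/17 = -3/8
Digits: (0, 7, 6).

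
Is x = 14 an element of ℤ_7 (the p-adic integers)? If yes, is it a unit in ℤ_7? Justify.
x ∈ ℤ_7 but not a unit; v_7(x) = 1 > 0

ℤ_7 = {x ∈ ℚ_7 : v_7(x) ≥ 0} and ℤ_7^× = {x ∈ ℤ_7 : v_7(x) = 0}. Here v_7(14) = v_7(num) − v_7(den) = 1; compare against these criteria.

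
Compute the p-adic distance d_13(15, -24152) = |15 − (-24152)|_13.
d_13(15, -24152) = 1/2197

Step 1 — x − y = 15 − (-24152) = 24167. Step 2 — v_13(24167) = 3 (factor: 24167 = (13^3 · 11); the sign does not affect v_p). Step 3 — |x − y|_13 = 13^{-3} = 1/2197.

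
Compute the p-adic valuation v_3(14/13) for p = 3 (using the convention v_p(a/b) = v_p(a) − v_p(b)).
v_3(14/13) = 0

Factor powers of 3 from the numerator and denominator of the reduced fraction: 14 = 3^0 · 14 and 13 = 3^0 · 13. Apply v_p(a/b) = v_p(a) − v_p(b): v_3(14/13) = 0 − 0 = 0.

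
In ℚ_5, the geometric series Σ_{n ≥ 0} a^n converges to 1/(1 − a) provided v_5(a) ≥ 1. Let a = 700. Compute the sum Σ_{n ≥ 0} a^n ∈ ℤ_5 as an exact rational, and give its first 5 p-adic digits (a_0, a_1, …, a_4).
Σ a^n = 1/(1 − a) = -1/699;  first 5 digits = (1, 0, 3, 0, 0)

v_5(a) = 2 ≥ 1, so the series converges in ℤ_5 to 1/(1 − a) = 1/(1 − 700) = -1/699. Expand this rational in ℤ_5: compute digits iteratively via d_i = x_i mod 5, x_{i+1} = (x_i − d_i)/5. The first 5 digits are (1, 0, 3, 0, 0).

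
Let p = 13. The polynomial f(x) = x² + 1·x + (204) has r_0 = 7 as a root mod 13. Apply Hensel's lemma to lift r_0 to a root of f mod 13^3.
r_2 = 1060 (mod 2197)

Hensel: r_{i+1} = r_i − f(r_i)·(f′(r_i))^{-1} mod 13^{i+2}, f′(x) = 2x + 1. Iterate:
  r_0 = 7 (mod 13)
  r_1 = 46 (mod 169)
  r_2 = 1060 (mod 2197)
Final: r = 1060 satisfies f(r) ≡ 0 mod 13^3.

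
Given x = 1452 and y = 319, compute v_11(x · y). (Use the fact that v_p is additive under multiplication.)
v_11(463188) = 3

v_p(x) = 2 (factor: 1452 = 11^2 · 12); v_p(y) = 1 (factor: 319 = 11^1 · 29). Additivity: v_p(xy) = v_p(x) + v_p(y) = 2 + 1 = 3. (Direct check: xy = 463188 = 11^3 · (348).)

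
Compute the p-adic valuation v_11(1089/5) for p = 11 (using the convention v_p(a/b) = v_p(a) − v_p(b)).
v_11(1089/5) = 2

Factor powers of 11 from the numerator and denominator of the reduced fraction: 1089 = 11^2 · 9 and 5 = 11^0 · 5. Apply v_p(a/b) = v_p(a) − v_p(b): v_11(1089/5) = 2 − 0 = 2.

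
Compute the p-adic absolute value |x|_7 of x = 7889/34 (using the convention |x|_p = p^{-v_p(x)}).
|7889/34|_7 = 1/343

Step 1 — compute v_7(x) by factoring powers of 7 out of the numerator and denominator: v_7(7889/34) = 3. Step 2 — apply |x|_p = p^{-v_p(x)} = 7^{-3} = 1/343.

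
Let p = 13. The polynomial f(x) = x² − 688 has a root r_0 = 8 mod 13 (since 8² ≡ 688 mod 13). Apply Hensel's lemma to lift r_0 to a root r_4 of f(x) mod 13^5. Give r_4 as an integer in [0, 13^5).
r_4 = 329090 (mod 371293)

Hensel's recurrence: r_{i+1} = r_i − f(r_i)·(f′(r_i))^{-1} mod 13^{i+2}, with f′(x) = 2x. Iterate:
  r_0 = 8 (mod 13)
  r_1 = 47 (mod 169)
  r_2 = 1737 (mod 2197)
  r_3 = 14919 (mod 28561)
  r_4 = 329090 (mod 371293)
Final: r_4 = 329090, and one checks f(r_4) ≡ 0 mod 13^5.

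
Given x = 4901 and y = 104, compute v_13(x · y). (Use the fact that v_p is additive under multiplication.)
v_13(509704) = 3

v_p(x) = 2 (factor: 4901 = 13^2 · 29); v_p(y) = 1 (factor: 104 = 13^1 · 8). Additivity: v_p(xy) = v_p(x) + v_p(y) = 2 + 1 = 3. (Direct check: xy = 509704 = 13^3 · (232).)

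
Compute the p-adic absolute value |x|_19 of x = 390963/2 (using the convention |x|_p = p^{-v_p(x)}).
|390963/2|_19 = 1/130321

Step 1 — compute v_19(x) by factoring powers of 19 out of the numerator and denominator: v_19(390963/2) = 4. Step 2 — apply |x|_p = p^{-v_p(x)} = 19^{-4} = 1/130321.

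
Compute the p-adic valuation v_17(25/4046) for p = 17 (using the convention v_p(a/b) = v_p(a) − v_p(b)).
v_17(25/4046) = -2

Factor powers of 17 from the numerator and denominator of the reduced fraction: 25 = 17^0 · 25 and 4046 = 17^2 · 14. Apply v_p(a/b) = v_p(a) − v_p(b): v_17(25/4046) = 0 − 2 = -2.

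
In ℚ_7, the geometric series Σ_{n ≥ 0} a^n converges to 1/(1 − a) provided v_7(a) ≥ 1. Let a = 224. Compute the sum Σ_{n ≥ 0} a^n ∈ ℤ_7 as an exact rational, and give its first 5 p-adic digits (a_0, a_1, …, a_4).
Σ a^n = 1/(1 − a) = -1/223;  first 5 digits = (1, 4, 6, 0, 2)

v_7(a) = 1 ≥ 1, so the series converges in ℤ_7 to 1/(1 − a) = 1/(1 − 224) = -1/223. Expand this rational in ℤ_7: compute digits iteratively via d_i = x_i mod 7, x_{i+1} = (x_i − d_i)/7. The first 5 digits are (1, 4, 6, 0, 2).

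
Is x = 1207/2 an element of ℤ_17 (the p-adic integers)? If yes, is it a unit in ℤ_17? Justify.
x ∈ ℤ_17 but not a unit; v_17(x) = 1 > 0

ℤ_17 = {x ∈ ℚ_17 : v_17(x) ≥ 0} and ℤ_17^× = {x ∈ ℤ_17 : v_17(x) = 0}. Here v_17(1207/2) = v_17(num) − v_17(den) = 1; compare against these criteria.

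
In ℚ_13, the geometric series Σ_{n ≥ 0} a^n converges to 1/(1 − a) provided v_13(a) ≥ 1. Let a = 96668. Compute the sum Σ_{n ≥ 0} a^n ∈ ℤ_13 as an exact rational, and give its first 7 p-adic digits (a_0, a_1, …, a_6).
Σ a^n = 1/(1 − a) = -1/96667;  first 7 digits = (1, 0, 0, 5, 3, 0, 12)

v_13(a) = 3 ≥ 1, so the series converges in ℤ_13 to 1/(1 − a) = 1/(1 − 96668) = -1/96667. Expand this rational in ℤ_13: compute digits iteratively via d_i = x_i mod 13, x_{i+1} = (x_i − d_i)/13. The first 7 digits are (1, 0, 0, 5, 3, 0, 12).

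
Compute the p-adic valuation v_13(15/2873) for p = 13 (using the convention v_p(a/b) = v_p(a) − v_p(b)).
v_13(15/2873) = -2

Factor powers of 13 from the numerator and denominator of the reduced fraction: 15 = 13^0 · 15 and 2873 = 13^2 · 17. Apply v_p(a/b) = v_p(a) − v_p(b): v_13(15/2873) = 0 − 2 = -2.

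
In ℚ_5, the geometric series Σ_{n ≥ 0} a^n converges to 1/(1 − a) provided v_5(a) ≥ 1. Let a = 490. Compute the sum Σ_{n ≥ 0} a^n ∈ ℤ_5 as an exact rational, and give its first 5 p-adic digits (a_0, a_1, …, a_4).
Σ a^n = 1/(1 − a) = -1/489;  first 5 digits = (1, 3, 3, 1, 4)

v_5(a) = 1 ≥ 1, so the series converges in ℤ_5 to 1/(1 − a) = 1/(1 − 490) = -1/489. Expand this rational in ℤ_5: compute digits iteratively via d_i = x_i mod 5, x_{i+1} = (x_i − d_i)/5. The first 5 digits are (1, 3, 3, 1, 4).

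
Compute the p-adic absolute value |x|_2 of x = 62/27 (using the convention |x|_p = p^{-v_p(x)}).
|62/27|_2 = 1/2

Step 1 — compute v_2(x) by factoring powers of 2 out of the numerator and denominator: v_2(62/27) = 1. Step 2 — apply |x|_p = p^{-v_p(x)} = 2^{-1} = 1/2.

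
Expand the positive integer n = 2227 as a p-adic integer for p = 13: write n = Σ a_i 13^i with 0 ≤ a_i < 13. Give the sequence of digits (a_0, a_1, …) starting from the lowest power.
(a_0, a_1, …) = (4, 2, 0, 1)

Repeated division by 13 gives the digits low-to-high: 2227 = 4 + 2·13^1 + 1·13^3. Digit sequence: (4, 2, 0, 1).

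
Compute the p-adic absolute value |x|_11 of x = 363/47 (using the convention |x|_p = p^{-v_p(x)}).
|363/47|_11 = 1/121

Step 1 — compute v_11(x) by factoring powers of 11 out of the numerator and denominator: v_11(363/47) = 2. Step 2 — apply |x|_p = p^{-v_p(x)} = 11^{-2} = 1/121.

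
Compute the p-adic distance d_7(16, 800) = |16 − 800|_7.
d_7(16, 800) = 1/49

Step 1 — x − y = 16 − 800 = -784. Step 2 — v_7(-784) = 2 (factor: -784 = −(7^2 · 16); the sign does not affect v_p). Step 3 — |x − y|_7 = 7^{-2} = 1/49.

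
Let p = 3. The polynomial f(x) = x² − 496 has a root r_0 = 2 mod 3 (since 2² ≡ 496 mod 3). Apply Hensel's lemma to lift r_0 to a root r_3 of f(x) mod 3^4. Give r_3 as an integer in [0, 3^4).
r_3 = 35 (mod 81)

Hensel's recurrence: r_{i+1} = r_i − f(r_i)·(f′(r_i))^{-1} mod 3^{i+2}, with f′(x) = 2x. Iterate:
  r_0 = 2 (mod 3)
  r_1 = 8 (mod 9)
  r_2 = 8 (mod 27)
  r_3 = 35 (mod 81)
Final: r_3 = 35, and one checks f(r_3) ≡ 0 mod 3^4.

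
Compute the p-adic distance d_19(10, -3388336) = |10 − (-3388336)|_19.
d_19(10, -3388336) = 1/130321

Step 1 — x − y = 10 − (-3388336) = 3388346. Step 2 — v_19(3388346) = 4 (factor: 3388346 = (19^4 · 26); the sign does not affect v_p). Step 3 — |x − y|_19 = 19^{-4} = 1/130321.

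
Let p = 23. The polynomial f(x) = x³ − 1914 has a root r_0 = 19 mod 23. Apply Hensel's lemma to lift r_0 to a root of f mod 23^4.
r_3 = 79806 (mod 279841)

Hensel: r_{i+1} = r_i − f(r_i)/f′(r_i) mod 23^{i+2}, where f′(x) = 3x². Iterate:
  r_0 = 19 (mod 23)
  r_1 = 456 (mod 529)
  r_2 = 6804 (mod 12167)
  r_3 = 79806 (mod 279841)
Final: r = 79806 with f(r) ≡ 0 mod 23^4.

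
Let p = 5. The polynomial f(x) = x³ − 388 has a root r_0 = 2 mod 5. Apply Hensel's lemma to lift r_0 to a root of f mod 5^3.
r_2 = 67 (mod 125)

Hensel: r_{i+1} = r_i − f(r_i)/f′(r_i) mod 5^{i+2}, where f′(x) = 3x². Iterate:
  r_0 = 2 (mod 5)
  r_1 = 17 (mod 25)
  r_2 = 67 (mod 125)
Final: r = 67 with f(r) ≡ 0 mod 5^3.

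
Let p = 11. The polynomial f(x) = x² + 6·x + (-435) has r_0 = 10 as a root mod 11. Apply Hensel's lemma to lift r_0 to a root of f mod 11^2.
r_1 = 109 (mod 121)

Hensel: r_{i+1} = r_i − f(r_i)·(f′(r_i))^{-1} mod 11^{i+2}, f′(x) = 2x + 6. Iterate:
  r_0 = 10 (mod 11)
  r_1 = 109 (mod 121)
Final: r = 109 satisfies f(r) ≡ 0 mod 11^2.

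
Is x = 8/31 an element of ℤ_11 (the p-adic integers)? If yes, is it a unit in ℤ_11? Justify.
x ∈ ℤ_11^× (unit); v_11(x) = 0

ℤ_11 = {x ∈ ℚ_11 : v_11(x) ≥ 0} and ℤ_11^× = {x ∈ ℤ_11 : v_11(x) = 0}. Here v_11(8/31) = v_11(num) − v_11(den) = 0; compare against these criteria.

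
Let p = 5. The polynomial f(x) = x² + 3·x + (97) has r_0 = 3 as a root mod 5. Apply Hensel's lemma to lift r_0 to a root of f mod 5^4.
r_3 = 118 (mod 625)

Hensel: r_{i+1} = r_i − f(r_i)·(f′(r_i))^{-1} mod 5^{i+2}, f′(x) = 2x + 3. Iterate:
  r_0 = 3 (mod 5)
  r_1 = 18 (mod 25)
  r_2 = 118 (mod 125)
  r_3 = 118 (mod 625)
Final: r = 118 satisfies f(r) ≡ 0 mod 5^4.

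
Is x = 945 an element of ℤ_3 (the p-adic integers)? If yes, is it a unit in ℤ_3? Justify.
x ∈ ℤ_3 but not a unit; v_3(x) = 3 > 0

ℤ_3 = {x ∈ ℚ_3 : v_3(x) ≥ 0} and ℤ_3^× = {x ∈ ℤ_3 : v_3(x) = 0}. Here v_3(945) = v_3(num) − v_3(den) = 3; compare against these criteria.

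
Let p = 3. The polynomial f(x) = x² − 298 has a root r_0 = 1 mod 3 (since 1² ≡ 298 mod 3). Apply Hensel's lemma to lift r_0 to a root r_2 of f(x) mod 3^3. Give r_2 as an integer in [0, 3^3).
r_2 = 1 (mod 27)

Hensel's recurrence: r_{i+1} = r_i − f(r_i)·(f′(r_i))^{-1} mod 3^{i+2}, with f′(x) = 2x. Iterate:
  r_0 = 1 (mod 3)
  r_1 = 1 (mod 9)
  r_2 = 1 (mod 27)
Final: r_2 = 1, and one checks f(r_2) ≡ 0 mod 3^3.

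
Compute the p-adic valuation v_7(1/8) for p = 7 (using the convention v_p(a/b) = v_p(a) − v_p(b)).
v_7(1/8) = 0

Factor powers of 7 from the numerator and denominator of the reduced fraction: 1 = 7^0 · 1 and 8 = 7^0 · 8. Apply v_p(a/b) = v_p(a) − v_p(b): v_7(1/8) = 0 − 0 = 0.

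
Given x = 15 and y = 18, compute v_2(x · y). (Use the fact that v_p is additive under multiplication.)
v_2(270) = 1

v_p(x) = 0 (factor: 15 = 2^0 · 15); v_p(y) = 1 (factor: 18 = 2^1 · 9). Additivity: v_p(xy) = v_p(x) + v_p(y) = 0 + 1 = 1. (Direct check: xy = 270 = 2^1 · (135).)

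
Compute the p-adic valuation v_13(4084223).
v_13(4084223) = 5

v_13(n) is the largest exponent k such that 13^k divides n. Factor out: 4084223 = 13^5 · 11. (Sign doesn't affect v_p.) So v_13(4084223) = 5.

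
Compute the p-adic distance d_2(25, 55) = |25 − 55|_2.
d_2(25, 55) = 1/2

Step 1 — x − y = 25 − 55 = -30. Step 2 — v_2(-30) = 1 (factor: -30 = −(2^1 · 15); the sign does not affect v_p). Step 3 — |x − y|_2 = 2^{-1} = 1/2.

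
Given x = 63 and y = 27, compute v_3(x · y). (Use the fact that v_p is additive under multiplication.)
v_3(1701) = 5

v_p(x) = 2 (factor: 63 = 3^2 · 7); v_p(y) = 3 (factor: 27 = 3^3 · 1). Additivity: v_p(xy) = v_p(x) + v_p(y) = 2 + 3 = 5. (Direct check: xy = 1701 = 3^5 · (7).)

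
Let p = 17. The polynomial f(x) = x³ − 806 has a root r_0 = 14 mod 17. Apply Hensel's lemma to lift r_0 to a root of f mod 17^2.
r_1 = 167 (mod 289)

Hensel: r_{i+1} = r_i − f(r_i)/f′(r_i) mod 17^{i+2}, where f′(x) = 3x². Iterate:
  r_0 = 14 (mod 17)
  r_1 = 167 (mod 289)
Final: r = 167 with f(r) ≡ 0 mod 17^2.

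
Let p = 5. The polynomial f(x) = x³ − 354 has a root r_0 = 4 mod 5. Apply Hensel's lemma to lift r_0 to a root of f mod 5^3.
r_2 = 9 (mod 125)

Hensel: r_{i+1} = r_i − f(r_i)/f′(r_i) mod 5^{i+2}, where f′(x) = 3x². Iterate:
  r_0 = 4 (mod 5)
  r_1 = 9 (mod 25)
  r_2 = 9 (mod 125)
Final: r = 9 with f(r) ≡ 0 mod 5^3.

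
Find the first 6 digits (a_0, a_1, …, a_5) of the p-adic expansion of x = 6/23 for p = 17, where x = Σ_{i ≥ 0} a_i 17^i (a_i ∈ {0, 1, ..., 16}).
(a_0, …, a_5) = (1, 14, 11, 3, 2, 8)

v_17(6/23) = 0 (numerator and denominator both coprime to 17), so x ∈ ℤ_17^×. Compute digits iteratively via a_i = x_i mod 17, x_{i+1} = (x_i − a_i)/17, with x_0 = x:
  x_0 = 6/23;  a_0 = 1;  x_1 = (x_0 − 1)/17 = -1/23
  x_1 = -1/23;  a_1 = 14;  x_2 = (x_1 − 14)/17 = -19/23
  x_2 = -19/23;  a_2 = 11;  x_3 = (x_2 − 11)/17 = -16/23
  x_3 = -16/23;  a_3 = 3;  x_4 = (x_3 − 3)/17 = -5/23
  x_4 = -5/23;  a_4 = 2;  x_5 = (x_4 − 2)/17 = -3/23
  x_5 = -3/23;  a_5 = 8;  x_6 = (x_5 − 8)/17 = -11/23
Digits: (1, 14, 11, 3, 2, 8).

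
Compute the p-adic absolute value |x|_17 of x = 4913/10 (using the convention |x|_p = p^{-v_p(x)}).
|4913/10|_17 = 1/4913

Step 1 — compute v_17(x) by factoring powers of 17 out of the numerator and denominator: v_17(4913/10) = 3. Step 2 — apply |x|_p = p^{-v_p(x)} = 17^{-3} = 1/4913.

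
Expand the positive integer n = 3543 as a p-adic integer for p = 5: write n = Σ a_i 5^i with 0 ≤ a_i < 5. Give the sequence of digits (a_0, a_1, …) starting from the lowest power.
(a_0, a_1, …) = (3, 3, 1, 3, 0, 1)

Repeated division by 5 gives the digits low-to-high: 3543 = 3 + 3·5^1 + 1·5^2 + 3·5^3 + 1·5^5. Digit sequence: (3, 3, 1, 3, 0, 1).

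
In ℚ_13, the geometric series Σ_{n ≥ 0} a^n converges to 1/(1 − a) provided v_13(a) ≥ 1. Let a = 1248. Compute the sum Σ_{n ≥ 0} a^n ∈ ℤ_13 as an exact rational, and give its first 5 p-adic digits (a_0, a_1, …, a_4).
Σ a^n = 1/(1 − a) = -1/1247;  first 5 digits = (1, 5, 6, 2, 5)

v_13(a) = 1 ≥ 1, so the series converges in ℤ_13 to 1/(1 − a) = 1/(1 − 1248) = -1/1247. Expand this rational in ℤ_13: compute digits iteratively via d_i = x_i mod 13, x_{i+1} = (x_i − d_i)/13. The first 5 digits are (1, 5, 6, 2, 5).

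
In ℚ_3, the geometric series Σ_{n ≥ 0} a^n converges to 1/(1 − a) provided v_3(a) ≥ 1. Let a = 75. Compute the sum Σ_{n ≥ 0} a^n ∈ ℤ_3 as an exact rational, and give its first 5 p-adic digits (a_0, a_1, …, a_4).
Σ a^n = 1/(1 − a) = -1/74;  first 5 digits = (1, 1, 0, 2, 2)

v_3(a) = 1 ≥ 1, so the series converges in ℤ_3 to 1/(1 − a) = 1/(1 − 75) = -1/74. Expand this rational in ℤ_3: compute digits iteratively via d_i = x_i mod 3, x_{i+1} = (x_i − d_i)/3. The first 5 digits are (1, 1, 0, 2, 2).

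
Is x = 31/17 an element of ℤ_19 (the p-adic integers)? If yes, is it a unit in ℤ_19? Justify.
x ∈ ℤ_19^× (unit); v_19(x) = 0

ℤ_19 = {x ∈ ℚ_19 : v_19(x) ≥ 0} and ℤ_19^× = {x ∈ ℤ_19 : v_19(x) = 0}. Here v_19(31/17) = v_19(num) − v_19(den) = 0; compare against these criteria.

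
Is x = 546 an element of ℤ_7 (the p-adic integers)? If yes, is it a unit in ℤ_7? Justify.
x ∈ ℤ_7 but not a unit; v_7(x) = 1 > 0

ℤ_7 = {x ∈ ℚ_7 : v_7(x) ≥ 0} and ℤ_7^× = {x ∈ ℤ_7 : v_7(x) = 0}. Here v_7(546) = v_7(num) − v_7(den) = 1; compare against these criteria.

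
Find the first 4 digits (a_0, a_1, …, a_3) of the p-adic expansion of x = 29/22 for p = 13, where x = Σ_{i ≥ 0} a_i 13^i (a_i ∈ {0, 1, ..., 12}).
(a_0, …, a_3) = (9, 0, 10, 1)

v_13(29/22) = 0 (numerator and denominator both coprime to 13), so x ∈ ℤ_13^×. Compute digits iteratively via a_i = x_i mod 13, x_{i+1} = (x_i − a_i)/13, with x_0 = x:
  x_0 = 29/22;  a_0 = 9;  x_1 = (x_0 − 9)/13 = -13/22
  x_1 = -13/22;  a_1 = 0;  x_2 = (x_1 − 0)/13 = -1/22
  x_2 = -1/22;  a_2 = 10;  x_3 = (x_2 − 10)/13 = -17/22
  x_3 = -17/22;  a_3 = 1;  x_4 = (x_3 − 1)/13 = -3/22
Digits: (9, 0, 10, 1).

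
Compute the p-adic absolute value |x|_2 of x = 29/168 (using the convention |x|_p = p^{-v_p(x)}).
|29/168|_2 = 8

Step 1 — compute v_2(x) by factoring powers of 2 out of the numerator and denominator: v_2(29/168) = -3. Step 2 — apply |x|_p = p^{-v_p(x)} = 2^{3} = 8.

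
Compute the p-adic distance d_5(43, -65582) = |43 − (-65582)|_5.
d_5(43, -65582) = 1/3125

Step 1 — x − y = 43 − (-65582) = 65625. Step 2 — v_5(65625) = 5 (factor: 65625 = (5^5 · 21); the sign does not affect v_p). Step 3 — |x − y|_5 = 5^{-5} = 1/3125.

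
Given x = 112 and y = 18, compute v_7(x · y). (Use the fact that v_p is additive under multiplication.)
v_7(2016) = 1

v_p(x) = 1 (factor: 112 = 7^1 · 16); v_p(y) = 0 (factor: 18 = 7^0 · 18). Additivity: v_p(xy) = v_p(x) + v_p(y) = 1 + 0 = 1. (Direct check: xy = 2016 = 7^1 · (288).)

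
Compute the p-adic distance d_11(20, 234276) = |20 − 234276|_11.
d_11(20, 234276) = 1/14641

Step 1 — x − y = 20 − 234276 = -234256. Step 2 — v_11(-234256) = 4 (factor: -234256 = −(11^4 · 16); the sign does not affect v_p). Step 3 — |x − y|_11 = 11^{-4} = 1/14641.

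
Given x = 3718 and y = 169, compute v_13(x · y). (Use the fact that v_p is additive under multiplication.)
v_13(628342) = 4

v_p(x) = 2 (factor: 3718 = 13^2 · 22); v_p(y) = 2 (factor: 169 = 13^2 · 1). Additivity: v_p(xy) = v_p(x) + v_p(y) = 2 + 2 = 4. (Direct check: xy = 628342 = 13^4 · (22).)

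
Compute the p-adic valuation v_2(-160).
v_2(-160) = 5

v_2(n) is the largest exponent k such that 2^k divides n. Factor out: -160 = -2^5 · 5. (Sign doesn't affect v_p.) So v_2(-160) = 5.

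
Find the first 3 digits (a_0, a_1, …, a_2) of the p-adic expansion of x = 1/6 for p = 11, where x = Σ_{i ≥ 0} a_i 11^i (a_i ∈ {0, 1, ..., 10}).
(a_0, …, a_2) = (2, 9, 1)

v_11(1/6) = 0 (numerator and denominator both coprime to 11), so x ∈ ℤ_11^×. Compute digits iteratively via a_i = x_i mod 11, x_{i+1} = (x_i − a_i)/11, with x_0 = x:
  x_0 = 1/6;  a_0 = 2;  x_1 = (x_0 − 2)/11 = -1/6
  x_1 = -1/6;  a_1 = 9;  x_2 = (x_1 − 9)/11 = -5/6
  x_2 = -5/6;  a_2 = 1;  x_3 = (x_2 − 1)/11 = -1/6
Digits: (2, 9, 1).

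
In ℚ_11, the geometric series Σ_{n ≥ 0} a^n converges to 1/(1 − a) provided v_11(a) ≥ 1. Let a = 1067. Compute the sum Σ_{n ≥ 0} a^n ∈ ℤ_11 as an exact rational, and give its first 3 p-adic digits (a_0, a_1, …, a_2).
Σ a^n = 1/(1 − a) = -1/1066;  first 3 digits = (1, 9, 1)

v_11(a) = 1 ≥ 1, so the series converges in ℤ_11 to 1/(1 − a) = 1/(1 − 1067) = -1/1066. Expand this rational in ℤ_11: compute digits iteratively via d_i = x_i mod 11, x_{i+1} = (x_i − d_i)/11. The first 3 digits are (1, 9, 1).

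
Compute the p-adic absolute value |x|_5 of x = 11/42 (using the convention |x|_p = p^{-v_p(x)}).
|11/42|_5 = 1

Step 1 — compute v_5(x) by factoring powers of 5 out of the numerator and denominator: v_5(11/42) = 0. Step 2 — apply |x|_p = p^{-v_p(x)} = 5^{0} = 1.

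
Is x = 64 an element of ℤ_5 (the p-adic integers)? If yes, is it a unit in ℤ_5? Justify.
x ∈ ℤ_5^× (unit); v_5(x) = 0

ℤ_5 = {x ∈ ℚ_5 : v_5(x) ≥ 0} and ℤ_5^× = {x ∈ ℤ_5 : v_5(x) = 0}. Here v_5(64) = v_5(num) − v_5(den) = 0; compare against these criteria.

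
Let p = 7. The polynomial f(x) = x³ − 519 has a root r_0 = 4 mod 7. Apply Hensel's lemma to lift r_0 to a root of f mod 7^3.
r_2 = 186 (mod 343)

Hensel: r_{i+1} = r_i − f(r_i)/f′(r_i) mod 7^{i+2}, where f′(x) = 3x². Iterate:
  r_0 = 4 (mod 7)
  r_1 = 39 (mod 49)
  r_2 = 186 (mod 343)
Final: r = 186 with f(r) ≡ 0 mod 7^3.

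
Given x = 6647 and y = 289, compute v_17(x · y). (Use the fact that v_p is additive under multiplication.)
v_17(1920983) = 4

v_p(x) = 2 (factor: 6647 = 17^2 · 23); v_p(y) = 2 (factor: 289 = 17^2 · 1). Additivity: v_p(xy) = v_p(x) + v_p(y) = 2 + 2 = 4. (Direct check: xy = 1920983 = 17^4 · (23).)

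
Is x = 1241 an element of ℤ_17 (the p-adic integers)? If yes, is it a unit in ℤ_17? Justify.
x ∈ ℤ_17 but not a unit; v_17(x) = 1 > 0

ℤ_17 = {x ∈ ℚ_17 : v_17(x) ≥ 0} and ℤ_17^× = {x ∈ ℤ_17 : v_17(x) = 0}. Here v_17(1241) = v_17(num) − v_17(den) = 1; compare against these criteria.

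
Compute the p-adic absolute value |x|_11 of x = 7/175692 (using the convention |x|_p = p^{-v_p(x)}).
|7/175692|_11 = 14641

Step 1 — compute v_11(x) by factoring powers of 11 out of the numerator and denominator: v_11(7/175692) = -4. Step 2 — apply |x|_p = p^{-v_p(x)} = 11^{4} = 14641.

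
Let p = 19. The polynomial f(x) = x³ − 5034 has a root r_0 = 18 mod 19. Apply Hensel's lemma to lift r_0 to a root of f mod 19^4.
r_3 = 60400 (mod 130321)

Hensel: r_{i+1} = r_i − f(r_i)/f′(r_i) mod 19^{i+2}, where f′(x) = 3x². Iterate:
  r_0 = 18 (mod 19)
  r_1 = 113 (mod 361)
  r_2 = 5528 (mod 6859)
  r_3 = 60400 (mod 130321)
Final: r = 60400 with f(r) ≡ 0 mod 19^4.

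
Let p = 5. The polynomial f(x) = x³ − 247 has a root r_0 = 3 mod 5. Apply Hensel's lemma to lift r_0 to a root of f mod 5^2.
r_1 = 13 (mod 25)

Hensel: r_{i+1} = r_i − f(r_i)/f′(r_i) mod 5^{i+2}, where f′(x) = 3x². Iterate:
  r_0 = 3 (mod 5)
  r_1 = 13 (mod 25)
Final: r = 13 with f(r) ≡ 0 mod 5^2.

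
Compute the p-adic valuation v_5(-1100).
v_5(-1100) = 2

v_5(n) is the largest exponent k such that 5^k divides n. Factor out: -1100 = -5^2 · 44. (Sign doesn't affect v_p.) So v_5(-1100) = 2.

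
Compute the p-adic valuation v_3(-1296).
v_3(-1296) = 4

v_3(n) is the largest exponent k such that 3^k divides n. Factor out: -1296 = -3^4 · 16. (Sign doesn't affect v_p.) So v_3(-1296) = 4.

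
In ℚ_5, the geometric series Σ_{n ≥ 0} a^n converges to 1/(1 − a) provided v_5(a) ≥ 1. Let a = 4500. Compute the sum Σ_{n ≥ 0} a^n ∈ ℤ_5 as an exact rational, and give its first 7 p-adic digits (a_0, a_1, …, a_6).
Σ a^n = 1/(1 − a) = -1/4499;  first 7 digits = (1, 0, 0, 1, 2, 1, 1)

v_5(a) = 3 ≥ 1, so the series converges in ℤ_5 to 1/(1 − a) = 1/(1 − 4500) = -1/4499. Expand this rational in ℤ_5: compute digits iteratively via d_i = x_i mod 5, x_{i+1} = (x_i − d_i)/5. The first 7 digits are (1, 0, 0, 1, 2, 1, 1).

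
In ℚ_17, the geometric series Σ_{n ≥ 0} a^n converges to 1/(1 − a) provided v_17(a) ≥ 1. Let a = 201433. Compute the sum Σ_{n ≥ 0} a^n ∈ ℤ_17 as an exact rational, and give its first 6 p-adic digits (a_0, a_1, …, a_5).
Σ a^n = 1/(1 − a) = -1/201432;  first 6 digits = (1, 0, 0, 7, 2, 0)

v_17(a) = 3 ≥ 1, so the series converges in ℤ_17 to 1/(1 − a) = 1/(1 − 201433) = -1/201432. Expand this rational in ℤ_17: compute digits iteratively via d_i = x_i mod 17, x_{i+1} = (x_i − d_i)/17. The first 6 digits are (1, 0, 0, 7, 2, 0).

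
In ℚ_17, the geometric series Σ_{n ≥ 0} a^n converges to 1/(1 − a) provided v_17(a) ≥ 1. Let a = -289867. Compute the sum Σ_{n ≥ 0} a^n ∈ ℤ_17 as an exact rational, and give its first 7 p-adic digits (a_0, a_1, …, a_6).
Σ a^n = 1/(1 − a) = 1/289868;  first 7 digits = (1, 0, 0, 9, 13, 16, 12)

v_17(a) = 3 ≥ 1, so the series converges in ℤ_17 to 1/(1 − a) = 1/(1 − (-289867)) = 1/289868. Expand this rational in ℤ_17: compute digits iteratively via d_i = x_i mod 17, x_{i+1} = (x_i − d_i)/17. The first 7 digits are (1, 0, 0, 9, 13, 16, 12).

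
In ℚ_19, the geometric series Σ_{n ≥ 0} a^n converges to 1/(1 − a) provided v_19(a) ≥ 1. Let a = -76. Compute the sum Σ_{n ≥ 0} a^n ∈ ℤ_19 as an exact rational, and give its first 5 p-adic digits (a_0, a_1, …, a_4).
Σ a^n = 1/(1 − a) = 1/77;  first 5 digits = (1, 15, 15, 12, 5)

v_19(a) = 1 ≥ 1, so the series converges in ℤ_19 to 1/(1 − a) = 1/(1 − (-76)) = 1/77. Expand this rational in ℤ_19: compute digits iteratively via d_i = x_i mod 19, x_{i+1} = (x_i − d_i)/19. The first 5 digits are (1, 15, 15, 12, 5).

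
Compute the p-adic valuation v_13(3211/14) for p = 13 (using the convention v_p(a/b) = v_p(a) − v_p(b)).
v_13(3211/14) = 2

Factor powers of 13 from the numerator and denominator of the reduced fraction: 3211 = 13^2 · 19 and 14 = 13^0 · 14. Apply v_p(a/b) = v_p(a) − v_p(b): v_13(3211/14) = 2 − 0 = 2.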